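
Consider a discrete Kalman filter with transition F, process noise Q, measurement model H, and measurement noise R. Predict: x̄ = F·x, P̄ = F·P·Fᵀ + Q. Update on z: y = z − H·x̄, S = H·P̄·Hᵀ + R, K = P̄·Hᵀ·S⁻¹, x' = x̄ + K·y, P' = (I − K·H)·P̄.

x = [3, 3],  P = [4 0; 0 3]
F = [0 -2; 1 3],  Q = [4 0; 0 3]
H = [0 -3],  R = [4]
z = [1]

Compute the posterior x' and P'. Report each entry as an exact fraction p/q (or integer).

x̄ = F·x = [-6, 12]
P̄ = F·P·Fᵀ + Q = [16 -18; -18 34]
y = z − H·x̄ = [37]
S = H·P̄·Hᵀ + R = [310]
K = P̄·Hᵀ·S⁻¹ = [27/155; -51/155]
x' = x̄ + K·y = [69/155, -27/155]
P' = (I − K·H)·P̄ = [1022/155 -36/155; -36/155 68/155]

x' = [69/155, -27/155]
P' = [1022/155 -36/155; -36/155 68/155]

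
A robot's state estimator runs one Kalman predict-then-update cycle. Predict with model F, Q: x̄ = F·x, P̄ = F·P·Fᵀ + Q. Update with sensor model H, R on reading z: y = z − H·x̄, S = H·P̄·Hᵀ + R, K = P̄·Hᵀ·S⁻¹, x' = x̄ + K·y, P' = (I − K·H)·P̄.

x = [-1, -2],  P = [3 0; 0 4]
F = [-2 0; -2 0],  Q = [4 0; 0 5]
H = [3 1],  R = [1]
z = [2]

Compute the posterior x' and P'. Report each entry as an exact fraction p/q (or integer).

x' = [6/13, 25/39]
P' = [8/13 -62/39; -62/39 1169/234]

x̄ = F·x = [2, 2]
P̄ = F·P·Fᵀ + Q = [16 12; 12 17]
y = z − H·x̄ = [-6]
S = H·P̄·Hᵀ + R = [234]
K = P̄·Hᵀ·S⁻¹ = [10/39; 53/234]
x' = x̄ + K·y = [6/13, 25/39]
P' = (I − K·H)·P̄ = [8/13 -62/39; -62/39 1169/234]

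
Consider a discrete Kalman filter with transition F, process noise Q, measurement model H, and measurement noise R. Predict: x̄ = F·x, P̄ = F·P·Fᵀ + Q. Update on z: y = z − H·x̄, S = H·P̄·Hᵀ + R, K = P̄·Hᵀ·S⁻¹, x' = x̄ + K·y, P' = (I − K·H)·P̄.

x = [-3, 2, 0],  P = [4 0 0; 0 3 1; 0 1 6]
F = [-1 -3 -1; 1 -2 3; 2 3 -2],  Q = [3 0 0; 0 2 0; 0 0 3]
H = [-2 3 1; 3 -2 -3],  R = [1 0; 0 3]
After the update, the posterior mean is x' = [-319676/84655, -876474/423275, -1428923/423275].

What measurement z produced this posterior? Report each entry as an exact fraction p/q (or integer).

x̄ = F·x = [-3, -7, 0]
P̄ = F·P·Fᵀ + Q = [46 -11 -20; -11 60 -33; -20 -33 58]
S = H·P̄·Hᵀ + R = [797 -770; -770 1275]
K = P̄·Hᵀ·S⁻¹ = [-619/16931 12738/84655; 34779/84655 87092/423275; -26127/84655 -134666/423275]
x' − x̄ = [-65711/84655, 2086451/423275, -1428923/423275] = K·y
y = (KᵀK)⁻¹·Kᵀ·(x' − x̄) = [13, -2]
z = y + H·x̄ = [13, -2] + [-15, 5] = [-2, 3]

z = [-2, 3]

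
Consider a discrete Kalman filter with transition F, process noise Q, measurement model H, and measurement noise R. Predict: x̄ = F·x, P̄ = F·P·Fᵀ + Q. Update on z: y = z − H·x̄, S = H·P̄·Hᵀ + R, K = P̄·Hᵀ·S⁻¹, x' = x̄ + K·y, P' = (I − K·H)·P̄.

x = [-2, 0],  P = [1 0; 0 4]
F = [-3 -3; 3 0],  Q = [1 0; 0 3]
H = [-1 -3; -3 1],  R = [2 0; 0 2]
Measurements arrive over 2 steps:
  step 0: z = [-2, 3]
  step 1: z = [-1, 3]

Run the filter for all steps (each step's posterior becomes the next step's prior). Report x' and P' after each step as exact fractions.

step 0: x' = [-4174/6033, 3189/4022], P' = [2401/12066 -3/4022; -3/4022 789/4022]
step 1: x' = [-376495/457806, 36989/76301], P' = [391952/2060127 -2392/686709; -2392/686709 43661/228903]

step 0: x̄ = F·x = [6, -6]
step 0: P̄ = F·P·Fᵀ + Q = [46 -9; -9 12]
step 0: y = z − H·x̄ = [-14, 27]
step 0: S = H·P̄·Hᵀ + R = [102 30; 30 482]
step 0: K = P̄·Hᵀ·S⁻¹ = [-1187/12066 -601/2011; -591/2011 399/4022]
step 0: x' = x̄ + K·y = [-4174/6033, 3189/4022]
step 0: P' = (I − K·H)·P̄ = [2401/12066 -3/4022; -3/4022 789/4022]
step 1: x̄ = F·x = [-1219/4022, -4174/2011]
step 1: P̄ = F·P·Fᵀ + Q = [9136/2011 -3588/2011; -3588/2011 19269/4022]
step 1: y = z − H·x̄ = [-30285/4022, 16757/4022]
step 1: S = H·P̄·Hᵀ + R = [156681/4022 -60399/4022; -60399/4022 234817/4022]
step 1: K = P̄·Hᵀ·S⁻¹ = [-185212/2060127 -21908/76301; -390557/1373418 15351/152602]
step 1: x' = x̄ + K·y = [-376495/457806, 36989/76301]
step 1: P' = (I − K·H)·P̄ = [391952/2060127 -2392/686709; -2392/686709 43661/228903]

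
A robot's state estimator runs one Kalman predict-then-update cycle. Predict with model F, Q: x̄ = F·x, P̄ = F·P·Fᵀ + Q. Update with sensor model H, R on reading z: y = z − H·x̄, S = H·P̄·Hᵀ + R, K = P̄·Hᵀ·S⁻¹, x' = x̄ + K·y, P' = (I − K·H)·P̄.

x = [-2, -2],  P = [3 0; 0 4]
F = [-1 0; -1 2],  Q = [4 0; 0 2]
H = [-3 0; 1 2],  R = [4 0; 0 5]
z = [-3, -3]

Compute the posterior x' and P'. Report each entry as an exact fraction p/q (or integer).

x' = [1219/1143, -261/127]
P' = [2348/5715 -116/635; -116/635 798/635]

x̄ = F·x = [2, -2]
P̄ = F·P·Fᵀ + Q = [7 3; 3 21]
y = z − H·x̄ = [3, -1]
S = H·P̄·Hᵀ + R = [67 -39; -39 108]
K = P̄·Hᵀ·S⁻¹ = [-587/1905 52/5715; 87/635 296/635]
x' = x̄ + K·y = [1219/1143, -261/127]
P' = (I − K·H)·P̄ = [2348/5715 -116/635; -116/635 798/635]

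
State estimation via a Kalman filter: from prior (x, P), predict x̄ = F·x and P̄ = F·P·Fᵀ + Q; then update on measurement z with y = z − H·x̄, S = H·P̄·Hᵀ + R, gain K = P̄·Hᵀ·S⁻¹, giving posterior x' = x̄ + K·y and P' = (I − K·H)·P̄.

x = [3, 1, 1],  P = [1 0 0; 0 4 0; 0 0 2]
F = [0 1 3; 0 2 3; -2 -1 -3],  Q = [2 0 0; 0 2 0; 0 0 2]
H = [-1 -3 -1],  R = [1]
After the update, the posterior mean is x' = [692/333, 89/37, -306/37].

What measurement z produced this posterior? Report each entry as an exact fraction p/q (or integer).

x̄ = F·x = [4, 5, -10]
P̄ = F·P·Fᵀ + Q = [24 26 -22; 26 36 -26; -22 -26 28]
S = H·P̄·Hᵀ + R = [333]
K = P̄·Hᵀ·S⁻¹ = [-80/333; -12/37; 8/37]
x' − x̄ = [-640/333, -96/37, 64/37] = K·y
y = (KᵀK)⁻¹·Kᵀ·(x' − x̄) = [8]
z = y + H·x̄ = [8] + [-9] = [-1]

z = [-1]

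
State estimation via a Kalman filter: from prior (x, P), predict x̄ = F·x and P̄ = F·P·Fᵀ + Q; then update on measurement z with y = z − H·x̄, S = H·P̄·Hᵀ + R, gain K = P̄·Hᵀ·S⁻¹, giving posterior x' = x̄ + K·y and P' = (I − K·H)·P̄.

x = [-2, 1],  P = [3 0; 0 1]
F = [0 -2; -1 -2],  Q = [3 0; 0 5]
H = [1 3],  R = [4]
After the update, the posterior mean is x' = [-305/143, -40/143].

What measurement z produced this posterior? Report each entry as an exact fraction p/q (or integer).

x̄ = F·x = [-2, 0]
P̄ = F·P·Fᵀ + Q = [7 4; 4 12]
S = H·P̄·Hᵀ + R = [143]
K = P̄·Hᵀ·S⁻¹ = [19/143; 40/143]
x' − x̄ = [-19/143, -40/143] = K·y
y = (KᵀK)⁻¹·Kᵀ·(x' − x̄) = [-1]
z = y + H·x̄ = [-1] + [-2] = [-3]

z = [-3]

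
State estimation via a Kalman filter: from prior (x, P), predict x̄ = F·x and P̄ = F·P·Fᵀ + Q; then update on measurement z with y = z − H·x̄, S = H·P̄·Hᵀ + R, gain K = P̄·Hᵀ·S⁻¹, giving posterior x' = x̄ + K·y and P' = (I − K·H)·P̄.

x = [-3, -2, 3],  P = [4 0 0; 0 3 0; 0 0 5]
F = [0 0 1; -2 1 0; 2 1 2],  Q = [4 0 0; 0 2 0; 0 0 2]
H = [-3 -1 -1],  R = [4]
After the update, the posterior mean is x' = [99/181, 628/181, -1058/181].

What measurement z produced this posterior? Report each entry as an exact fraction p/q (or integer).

x̄ = F·x = [3, 4, -2]
P̄ = F·P·Fᵀ + Q = [9 0 10; 0 21 -13; 10 -13 41]
S = H·P̄·Hᵀ + R = [181]
K = P̄·Hᵀ·S⁻¹ = [-37/181; -8/181; -58/181]
x' − x̄ = [-444/181, -96/181, -696/181] = K·y
y = (KᵀK)⁻¹·Kᵀ·(x' − x̄) = [12]
z = y + H·x̄ = [12] + [-11] = [1]

z = [1]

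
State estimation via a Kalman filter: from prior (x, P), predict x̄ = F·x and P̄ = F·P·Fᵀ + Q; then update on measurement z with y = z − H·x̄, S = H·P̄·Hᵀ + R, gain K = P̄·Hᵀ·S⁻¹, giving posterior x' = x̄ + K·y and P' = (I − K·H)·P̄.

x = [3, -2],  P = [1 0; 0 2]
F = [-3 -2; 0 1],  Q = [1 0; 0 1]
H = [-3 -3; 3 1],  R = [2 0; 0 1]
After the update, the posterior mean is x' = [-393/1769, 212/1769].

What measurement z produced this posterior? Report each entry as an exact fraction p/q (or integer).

x̄ = F·x = [-5, -2]
P̄ = F·P·Fᵀ + Q = [18 -4; -4 3]
S = H·P̄·Hᵀ + R = [119 -123; -123 142]
K = P̄·Hᵀ·S⁻¹ = [186/1769 784/1769; -681/1769 -702/1769]
x' − x̄ = [8452/1769, 3750/1769] = K·y
y = (KᵀK)⁻¹·Kᵀ·(x' − x̄) = [-22, 16]
z = y + H·x̄ = [-22, 16] + [21, -17] = [-1, -1]

z = [-1, -1]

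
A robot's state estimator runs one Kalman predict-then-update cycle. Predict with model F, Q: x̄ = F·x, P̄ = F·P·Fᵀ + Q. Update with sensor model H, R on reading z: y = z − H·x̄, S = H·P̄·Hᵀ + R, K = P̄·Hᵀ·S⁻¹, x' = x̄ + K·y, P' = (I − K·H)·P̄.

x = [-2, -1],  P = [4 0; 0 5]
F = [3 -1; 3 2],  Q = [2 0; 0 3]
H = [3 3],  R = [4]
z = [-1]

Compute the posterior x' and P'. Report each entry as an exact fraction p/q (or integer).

x' = [458/695, -143/139]
P' = [16921/1390 -3329/278; -3329/278 3397/278]

x̄ = F·x = [-5, -8]
P̄ = F·P·Fᵀ + Q = [43 26; 26 59]
y = z − H·x̄ = [38]
S = H·P̄·Hᵀ + R = [1390]
K = P̄·Hᵀ·S⁻¹ = [207/1390; 51/278]
x' = x̄ + K·y = [458/695, -143/139]
P' = (I − K·H)·P̄ = [16921/1390 -3329/278; -3329/278 3397/278]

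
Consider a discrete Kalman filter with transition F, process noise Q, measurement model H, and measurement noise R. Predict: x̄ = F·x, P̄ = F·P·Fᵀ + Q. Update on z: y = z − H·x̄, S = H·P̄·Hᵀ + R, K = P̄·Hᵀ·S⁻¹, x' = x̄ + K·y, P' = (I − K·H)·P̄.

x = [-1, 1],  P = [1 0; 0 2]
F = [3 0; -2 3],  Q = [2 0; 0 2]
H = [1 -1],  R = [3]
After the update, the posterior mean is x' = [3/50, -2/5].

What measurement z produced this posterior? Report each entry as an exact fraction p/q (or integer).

z = [1]

x̄ = F·x = [-3, 5]
P̄ = F·P·Fᵀ + Q = [11 -6; -6 24]
S = H·P̄·Hᵀ + R = [50]
K = P̄·Hᵀ·S⁻¹ = [17/50; -3/5]
x' − x̄ = [153/50, -27/5] = K·y
y = (KᵀK)⁻¹·Kᵀ·(x' − x̄) = [9]
z = y + H·x̄ = [9] + [-8] = [1]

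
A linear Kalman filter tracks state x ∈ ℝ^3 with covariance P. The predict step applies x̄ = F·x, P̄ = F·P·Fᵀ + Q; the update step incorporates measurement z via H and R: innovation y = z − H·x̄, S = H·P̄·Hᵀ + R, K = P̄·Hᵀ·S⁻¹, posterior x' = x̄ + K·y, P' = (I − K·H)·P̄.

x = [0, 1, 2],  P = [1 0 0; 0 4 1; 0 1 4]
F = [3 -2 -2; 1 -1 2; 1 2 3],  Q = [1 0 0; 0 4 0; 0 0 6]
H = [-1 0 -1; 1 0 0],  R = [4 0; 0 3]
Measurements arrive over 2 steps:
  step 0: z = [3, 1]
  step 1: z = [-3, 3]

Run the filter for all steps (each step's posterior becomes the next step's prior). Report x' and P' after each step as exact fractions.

step 0: x' = [469/817, 66/817, -2348/817], P' = [4623/1634 -375/817 -4587/1634; -375/817 12960/817 1583/817; -4587/1634 1583/817 10239/1634]
step 1: x' = [5792598/1832053, -51208054/9160265, -6540871/9160265], P' = [5378286/1832053 145848/1832053 -5236122/1832053; 145848/1832053 270593339/9160265 -2995844/9160265; -5236122/1832053 -2995844/9160265 57596434/9160265]

step 0: x̄ = F·x = [-6, 3, 8]
step 0: P̄ = F·P·Fᵀ + Q = [50 -7 -47; -7 21 18; -47 18 71]
step 0: y = z − H·x̄ = [5, 7]
step 0: S = H·P̄·Hᵀ + R = [31 -3; -3 53]
step 0: K = P̄·Hᵀ·S⁻¹ = [-9/1634 1541/1634; -302/817 -125/817; -1413/1634 -1529/1634]
step 0: x' = x̄ + K·y = [469/817, 66/817, -2348/817]
step 0: P' = (I − K·H)·P̄ = [4623/1634 -375/817 -4587/1634; -375/817 12960/817 1583/817; -4587/1634 1583/817 10239/1634]
step 1: x̄ = F·x = [5971/817, -4293/817, -6443/817]
step 1: P̄ = F·P·Fᵀ + Q = [277249/1634 3823/1634 -109007/817; 3823/1634 48523/1634 -3151/817; -109007/817 -3151/817 108864/817]
step 1: y = z − H·x̄ = [-2923/817, -3520/817]
step 1: S = H·P̄·Hᵀ + R = [65485/1634 -59235/1634; -59235/1634 282151/1634]
step 1: K = P̄·Hᵀ·S⁻¹ = [-35541/1832053 1792762/1832053; 566651/9160265 48616/1832053; -7853956/9160265 -1745374/1832053]
step 1: x' = x̄ + K·y = [5792598/1832053, -51208054/9160265, -6540871/9160265]
step 1: P' = (I − K·H)·P̄ = [5378286/1832053 145848/1832053 -5236122/1832053; 145848/1832053 270593339/9160265 -2995844/9160265; -5236122/1832053 -2995844/9160265 57596434/9160265]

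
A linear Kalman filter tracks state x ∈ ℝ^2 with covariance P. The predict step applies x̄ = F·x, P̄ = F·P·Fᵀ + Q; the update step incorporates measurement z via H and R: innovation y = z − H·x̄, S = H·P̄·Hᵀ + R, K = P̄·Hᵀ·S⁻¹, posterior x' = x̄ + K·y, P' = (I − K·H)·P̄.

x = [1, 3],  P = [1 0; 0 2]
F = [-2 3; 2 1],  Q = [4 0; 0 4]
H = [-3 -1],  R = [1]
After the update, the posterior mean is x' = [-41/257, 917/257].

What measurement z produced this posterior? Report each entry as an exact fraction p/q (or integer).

x̄ = F·x = [7, 5]
P̄ = F·P·Fᵀ + Q = [26 2; 2 10]
S = H·P̄·Hᵀ + R = [257]
K = P̄·Hᵀ·S⁻¹ = [-80/257; -16/257]
x' − x̄ = [-1840/257, -368/257] = K·y
y = (KᵀK)⁻¹·Kᵀ·(x' − x̄) = [23]
z = y + H·x̄ = [23] + [-26] = [-3]

z = [-3]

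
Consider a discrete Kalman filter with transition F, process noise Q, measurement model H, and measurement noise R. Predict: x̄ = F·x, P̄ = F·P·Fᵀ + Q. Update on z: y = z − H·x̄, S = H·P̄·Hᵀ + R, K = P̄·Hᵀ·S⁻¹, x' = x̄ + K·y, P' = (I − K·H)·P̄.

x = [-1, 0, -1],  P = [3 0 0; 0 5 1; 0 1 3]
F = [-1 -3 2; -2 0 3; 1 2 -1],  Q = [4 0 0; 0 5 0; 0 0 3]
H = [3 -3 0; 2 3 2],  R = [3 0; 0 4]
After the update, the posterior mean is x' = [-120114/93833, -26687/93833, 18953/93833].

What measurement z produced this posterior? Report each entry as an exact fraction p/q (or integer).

x̄ = F·x = [-1, -1, 0]
P̄ = F·P·Fᵀ + Q = [52 15 -32; 15 44 -9; -32 -9 25]
S = H·P̄·Hᵀ + R = [597 -177; -177 524]
K = P̄·Hᵀ·S⁻¹ = [24403/93833 23464/93833; -6700/93833 23523/93833; -14471/93833 -12230/93833]
x' − x̄ = [-26281/93833, 67146/93833, 18953/93833] = K·y
y = (KᵀK)⁻¹·Kᵀ·(x' − x̄) = [-3, 2]
z = y + H·x̄ = [-3, 2] + [0, -5] = [-3, -3]

z = [-3, -3]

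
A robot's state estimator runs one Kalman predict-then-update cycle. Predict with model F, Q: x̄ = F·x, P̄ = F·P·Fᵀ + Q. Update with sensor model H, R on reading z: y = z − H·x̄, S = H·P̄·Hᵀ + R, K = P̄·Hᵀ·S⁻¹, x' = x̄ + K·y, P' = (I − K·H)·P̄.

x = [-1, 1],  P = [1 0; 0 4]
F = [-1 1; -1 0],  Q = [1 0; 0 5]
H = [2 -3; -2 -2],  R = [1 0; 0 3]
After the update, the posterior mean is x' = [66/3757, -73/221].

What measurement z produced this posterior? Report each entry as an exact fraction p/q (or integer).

x̄ = F·x = [2, 1]
P̄ = F·P·Fᵀ + Q = [6 1; 1 6]
S = H·P̄·Hᵀ + R = [67 14; 14 59]
K = P̄·Hᵀ·S⁻¹ = [727/3757 -1064/3757; -44/221 -42/221]
x' − x̄ = [-7448/3757, -294/221] = K·y
y = (KᵀK)⁻¹·Kᵀ·(x' − x̄) = [0, 7]
z = y + H·x̄ = [0, 7] + [1, -6] = [1, 1]

z = [1, 1]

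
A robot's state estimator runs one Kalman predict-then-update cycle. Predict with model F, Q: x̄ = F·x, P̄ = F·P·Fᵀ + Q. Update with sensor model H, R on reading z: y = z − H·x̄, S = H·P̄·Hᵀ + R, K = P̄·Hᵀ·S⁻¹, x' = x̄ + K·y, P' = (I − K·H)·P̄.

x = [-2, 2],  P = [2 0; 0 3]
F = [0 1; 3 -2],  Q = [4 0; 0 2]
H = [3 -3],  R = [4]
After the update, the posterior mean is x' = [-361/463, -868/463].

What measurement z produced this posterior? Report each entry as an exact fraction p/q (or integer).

x̄ = F·x = [2, -10]
P̄ = F·P·Fᵀ + Q = [7 -6; -6 32]
S = H·P̄·Hᵀ + R = [463]
K = P̄·Hᵀ·S⁻¹ = [39/463; -114/463]
x' − x̄ = [-1287/463, 3762/463] = K·y
y = (KᵀK)⁻¹·Kᵀ·(x' − x̄) = [-33]
z = y + H·x̄ = [-33] + [36] = [3]

z = [3]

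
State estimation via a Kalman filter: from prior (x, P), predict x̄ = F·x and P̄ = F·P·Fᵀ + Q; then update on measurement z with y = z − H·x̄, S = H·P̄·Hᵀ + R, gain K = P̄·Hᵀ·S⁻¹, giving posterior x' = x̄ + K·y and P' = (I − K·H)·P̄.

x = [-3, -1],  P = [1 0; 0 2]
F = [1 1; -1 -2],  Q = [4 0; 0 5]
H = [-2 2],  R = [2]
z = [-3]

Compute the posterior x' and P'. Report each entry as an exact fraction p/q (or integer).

x' = [0, -4/3]
P' = [17/7 47/21; 47/21 160/63]

x̄ = F·x = [-4, 5]
P̄ = F·P·Fᵀ + Q = [7 -5; -5 14]
y = z − H·x̄ = [-21]
S = H·P̄·Hᵀ + R = [126]
K = P̄·Hᵀ·S⁻¹ = [-4/21; 19/63]
x' = x̄ + K·y = [0, -4/3]
P' = (I − K·H)·P̄ = [17/7 47/21; 47/21 160/63]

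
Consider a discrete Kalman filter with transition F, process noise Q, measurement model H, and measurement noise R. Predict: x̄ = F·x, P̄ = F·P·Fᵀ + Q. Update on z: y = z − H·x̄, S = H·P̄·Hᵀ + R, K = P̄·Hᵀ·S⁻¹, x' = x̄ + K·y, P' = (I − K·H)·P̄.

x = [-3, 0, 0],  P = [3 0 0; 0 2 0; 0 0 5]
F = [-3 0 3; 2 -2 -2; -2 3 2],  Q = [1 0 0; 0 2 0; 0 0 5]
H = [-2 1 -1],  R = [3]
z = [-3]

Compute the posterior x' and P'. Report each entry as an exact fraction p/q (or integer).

x' = [23/16, -5/16, -3/32]
P' = [1127/216 643/216 -953/144; 643/216 791/216 -421/144; -953/144 -421/144 1055/96]

x̄ = F·x = [9, -6, 6]
P̄ = F·P·Fᵀ + Q = [73 -48 48; -48 42 -44; 48 -44 55]
y = z − H·x̄ = [27]
S = H·P̄·Hᵀ + R = [864]
K = P̄·Hᵀ·S⁻¹ = [-121/432; 91/432; -65/288]
x' = x̄ + K·y = [23/16, -5/16, -3/32]
P' = (I − K·H)·P̄ = [1127/216 643/216 -953/144; 643/216 791/216 -421/144; -953/144 -421/144 1055/96]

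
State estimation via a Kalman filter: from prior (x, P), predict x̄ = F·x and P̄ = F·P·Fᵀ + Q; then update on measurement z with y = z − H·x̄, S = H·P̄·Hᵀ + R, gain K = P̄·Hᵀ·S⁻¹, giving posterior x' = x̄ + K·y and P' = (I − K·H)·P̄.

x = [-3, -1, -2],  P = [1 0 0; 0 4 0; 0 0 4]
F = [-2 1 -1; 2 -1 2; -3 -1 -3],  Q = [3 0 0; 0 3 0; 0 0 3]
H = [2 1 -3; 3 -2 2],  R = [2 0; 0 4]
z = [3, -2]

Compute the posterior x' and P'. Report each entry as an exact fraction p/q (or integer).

x̄ = F·x = [7, -9, 16]
P̄ = F·P·Fᵀ + Q = [15 -16 14; -16 27 -26; 14 -26 52]
y = z − H·x̄ = [46, -73]
S = H·P̄·Hᵀ + R = [481 -538; -538 1023]
K = P̄·Hᵀ·S⁻¹ = [27846/202619 35441/202619; -8173/202619 -34800/202619; -51018/202619 12386/202619]
x' = x̄ + K·y = [112056/202619, 340871/202619, -9102/202619]
P' = (I − K·H)·P̄ = [97668/202619 183252/202619 107632/202619; 183252/202619 708142/202619 363664/202619; 107632/202619 363664/202619 226988/202619]

x' = [112056/202619, 340871/202619, -9102/202619]
P' = [97668/202619 183252/202619 107632/202619; 183252/202619 708142/202619 363664/202619; 107632/202619 363664/202619 226988/202619]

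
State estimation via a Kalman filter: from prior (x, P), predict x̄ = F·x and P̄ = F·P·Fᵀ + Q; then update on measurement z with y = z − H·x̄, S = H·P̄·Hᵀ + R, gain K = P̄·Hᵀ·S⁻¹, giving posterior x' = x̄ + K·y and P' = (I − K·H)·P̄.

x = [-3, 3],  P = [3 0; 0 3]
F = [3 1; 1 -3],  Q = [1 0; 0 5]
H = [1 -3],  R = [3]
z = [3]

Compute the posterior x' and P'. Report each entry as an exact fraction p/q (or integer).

x' = [-2931/349, -1353/349]
P' = [9858/349 3255/349; 3255/349 1190/349]

x̄ = F·x = [-6, -12]
P̄ = F·P·Fᵀ + Q = [31 0; 0 35]
y = z − H·x̄ = [-27]
S = H·P̄·Hᵀ + R = [349]
K = P̄·Hᵀ·S⁻¹ = [31/349; -105/349]
x' = x̄ + K·y = [-2931/349, -1353/349]
P' = (I − K·H)·P̄ = [9858/349 3255/349; 3255/349 1190/349]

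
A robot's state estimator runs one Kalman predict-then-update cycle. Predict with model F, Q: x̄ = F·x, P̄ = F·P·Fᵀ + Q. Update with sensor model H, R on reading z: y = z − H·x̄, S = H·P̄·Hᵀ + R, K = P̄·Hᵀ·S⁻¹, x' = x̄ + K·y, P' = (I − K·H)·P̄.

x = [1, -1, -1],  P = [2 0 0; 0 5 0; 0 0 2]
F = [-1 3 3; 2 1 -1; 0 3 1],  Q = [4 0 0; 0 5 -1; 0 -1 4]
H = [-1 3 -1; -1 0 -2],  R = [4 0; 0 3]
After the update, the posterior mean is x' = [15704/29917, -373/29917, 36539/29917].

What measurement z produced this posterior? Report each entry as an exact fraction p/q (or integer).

x̄ = F·x = [-7, 2, -4]
P̄ = F·P·Fᵀ + Q = [69 5 51; 5 20 12; 51 12 51]
S = H·P̄·Hᵀ + R = [304 237; 237 480]
K = P̄·Hᵀ·S⁻¹ = [-3291/29917 -9033/29917; 9171/29917 -19007/89751; 1527/29917 -10290/29917]
x' − x̄ = [225123/29917, -60207/29917, 156207/29917] = K·y
y = (KᵀK)⁻¹·Kᵀ·(x' − x̄) = [-19, -18]
z = y + H·x̄ = [-19, -18] + [17, 15] = [-2, -3]

z = [-2, -3]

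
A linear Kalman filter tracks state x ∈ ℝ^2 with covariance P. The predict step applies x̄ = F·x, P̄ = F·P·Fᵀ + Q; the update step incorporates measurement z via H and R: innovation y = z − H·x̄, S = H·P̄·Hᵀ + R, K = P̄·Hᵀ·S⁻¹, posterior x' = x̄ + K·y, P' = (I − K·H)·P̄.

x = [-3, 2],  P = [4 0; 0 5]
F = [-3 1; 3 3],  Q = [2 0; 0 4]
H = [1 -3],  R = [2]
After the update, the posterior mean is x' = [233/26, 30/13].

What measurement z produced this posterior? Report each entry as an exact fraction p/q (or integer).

z = [2]

x̄ = F·x = [11, -3]
P̄ = F·P·Fᵀ + Q = [43 -21; -21 85]
S = H·P̄·Hᵀ + R = [936]
K = P̄·Hᵀ·S⁻¹ = [53/468; -23/78]
x' − x̄ = [-53/26, 69/13] = K·y
y = (KᵀK)⁻¹·Kᵀ·(x' − x̄) = [-18]
z = y + H·x̄ = [-18] + [20] = [2]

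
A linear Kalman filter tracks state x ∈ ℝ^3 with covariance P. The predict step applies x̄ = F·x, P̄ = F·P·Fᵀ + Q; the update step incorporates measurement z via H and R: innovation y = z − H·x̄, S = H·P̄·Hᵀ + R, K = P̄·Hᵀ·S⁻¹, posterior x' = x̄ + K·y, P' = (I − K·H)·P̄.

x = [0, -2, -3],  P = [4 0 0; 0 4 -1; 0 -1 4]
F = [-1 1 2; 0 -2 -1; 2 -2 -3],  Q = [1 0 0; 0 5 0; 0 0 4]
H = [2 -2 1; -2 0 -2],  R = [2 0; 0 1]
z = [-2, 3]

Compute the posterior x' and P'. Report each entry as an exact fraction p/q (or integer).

x̄ = F·x = [-8, 7, 13]
P̄ = F·P·Fᵀ + Q = [21 -11 -33; -11 21 20; -33 20 60]
y = z − H·x̄ = [15, 13]
S = H·P̄·Hᵀ + R = [106 30; 30 61]
K = P̄·Hᵀ·S⁻¹ = [1171/5566 807/2783; -1072/2783 -294/2783; -593/2783 -2172/2783]
x' = x̄ + K·y = [-5981/5566, -421/2783, -952/2783]
P' = (I − K·H)·P̄ = [41849/5566 9675/2783 -21328/2783; 9675/2783 5983/2783 -9528/2783; -21328/2783 -9528/2783 22414/2783]

x' = [-5981/5566, -421/2783, -952/2783]
P' = [41849/5566 9675/2783 -21328/2783; 9675/2783 5983/2783 -9528/2783; -21328/2783 -9528/2783 22414/2783]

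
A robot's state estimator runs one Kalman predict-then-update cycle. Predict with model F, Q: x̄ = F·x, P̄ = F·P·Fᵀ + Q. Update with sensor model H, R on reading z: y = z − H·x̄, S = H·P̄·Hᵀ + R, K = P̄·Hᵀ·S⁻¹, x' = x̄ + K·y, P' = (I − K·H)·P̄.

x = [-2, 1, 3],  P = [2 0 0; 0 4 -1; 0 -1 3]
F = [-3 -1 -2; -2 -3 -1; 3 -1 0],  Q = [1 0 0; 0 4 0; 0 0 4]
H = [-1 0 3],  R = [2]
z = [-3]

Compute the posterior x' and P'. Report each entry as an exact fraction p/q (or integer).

x̄ = F·x = [-1, -2, -7]
P̄ = F·P·Fᵀ + Q = [31 23 -16; 23 45 -1; -16 -1 26]
y = z − H·x̄ = [17]
S = H·P̄·Hᵀ + R = [363]
K = P̄·Hᵀ·S⁻¹ = [-79/363; -26/363; 94/363]
x' = x̄ + K·y = [-1706/363, -1168/363, -943/363]
P' = (I − K·H)·P̄ = [5012/363 6295/363 1618/363; 6295/363 15659/363 2081/363; 1618/363 2081/363 602/363]

x' = [-1706/363, -1168/363, -943/363]
P' = [5012/363 6295/363 1618/363; 6295/363 15659/363 2081/363; 1618/363 2081/363 602/363]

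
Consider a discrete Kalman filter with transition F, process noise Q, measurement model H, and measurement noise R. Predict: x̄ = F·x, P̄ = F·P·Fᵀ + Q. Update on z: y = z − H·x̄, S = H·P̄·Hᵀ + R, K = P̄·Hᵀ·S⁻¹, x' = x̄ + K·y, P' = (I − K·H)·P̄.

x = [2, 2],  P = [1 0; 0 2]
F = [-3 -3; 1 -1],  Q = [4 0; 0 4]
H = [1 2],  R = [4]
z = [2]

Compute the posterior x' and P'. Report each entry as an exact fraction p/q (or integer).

x̄ = F·x = [-12, 0]
P̄ = F·P·Fᵀ + Q = [31 3; 3 7]
y = z − H·x̄ = [14]
S = H·P̄·Hᵀ + R = [75]
K = P̄·Hᵀ·S⁻¹ = [37/75; 17/75]
x' = x̄ + K·y = [-382/75, 238/75]
P' = (I − K·H)·P̄ = [956/75 -404/75; -404/75 236/75]

x' = [-382/75, 238/75]
P' = [956/75 -404/75; -404/75 236/75]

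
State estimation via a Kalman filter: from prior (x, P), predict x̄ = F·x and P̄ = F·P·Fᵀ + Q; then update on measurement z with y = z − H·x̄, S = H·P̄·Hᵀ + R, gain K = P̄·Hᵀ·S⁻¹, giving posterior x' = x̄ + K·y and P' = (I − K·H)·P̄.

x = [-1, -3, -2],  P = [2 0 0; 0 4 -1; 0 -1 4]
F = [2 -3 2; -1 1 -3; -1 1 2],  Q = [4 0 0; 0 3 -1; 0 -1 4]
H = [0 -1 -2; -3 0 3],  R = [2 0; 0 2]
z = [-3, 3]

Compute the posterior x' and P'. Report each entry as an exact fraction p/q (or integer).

x' = [-32797/13179, 24351/4393, -19480/13179]
P' = [126184/13179 -74924/4393 122182/13179; -74924/4393 142650/4393 -74096/4393; 122182/13179 -74096/4393 121078/13179]

x̄ = F·x = [3, 4, -6]
P̄ = F·P·Fᵀ + Q = [76 -51 4; -51 51 -18; 4 -18 22]
y = z − H·x̄ = [-11, 30]
S = H·P̄·Hᵀ + R = [69 -207; -207 812]
K = P̄·Hᵀ·S⁻¹ = [-9796/13179 -87/191; 2771/4393 54/191; -9934/13179 -24/191]
x' = x̄ + K·y = [-32797/13179, 24351/4393, -19480/13179]
P' = (I − K·H)·P̄ = [126184/13179 -74924/4393 122182/13179; -74924/4393 142650/4393 -74096/4393; 122182/13179 -74096/4393 121078/13179]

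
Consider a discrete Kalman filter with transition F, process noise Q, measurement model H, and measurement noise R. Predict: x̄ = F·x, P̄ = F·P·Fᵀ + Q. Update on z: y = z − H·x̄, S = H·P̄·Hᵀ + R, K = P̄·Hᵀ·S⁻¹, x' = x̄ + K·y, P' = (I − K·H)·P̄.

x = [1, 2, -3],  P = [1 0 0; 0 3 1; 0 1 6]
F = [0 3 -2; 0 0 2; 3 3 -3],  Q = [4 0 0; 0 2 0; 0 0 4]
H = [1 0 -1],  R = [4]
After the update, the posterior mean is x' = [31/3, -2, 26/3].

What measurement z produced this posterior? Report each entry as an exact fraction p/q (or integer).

x̄ = F·x = [12, -6, 18]
P̄ = F·P·Fᵀ + Q = [43 -18 48; -18 26 -30; 48 -30 76]
S = H·P̄·Hᵀ + R = [27]
K = P̄·Hᵀ·S⁻¹ = [-5/27; 4/9; -28/27]
x' − x̄ = [-5/3, 4, -28/3] = K·y
y = (KᵀK)⁻¹·Kᵀ·(x' − x̄) = [9]
z = y + H·x̄ = [9] + [-6] = [3]

z = [3]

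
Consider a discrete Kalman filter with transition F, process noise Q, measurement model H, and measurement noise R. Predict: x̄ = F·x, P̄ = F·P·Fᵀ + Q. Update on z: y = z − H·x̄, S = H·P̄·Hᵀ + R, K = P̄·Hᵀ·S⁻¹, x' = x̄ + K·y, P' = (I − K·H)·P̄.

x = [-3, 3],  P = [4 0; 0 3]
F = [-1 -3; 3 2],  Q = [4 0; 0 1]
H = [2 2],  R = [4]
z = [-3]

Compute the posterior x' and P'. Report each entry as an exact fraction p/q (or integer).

x' = [-9/2, 27/10]
P' = [34 -169/5; -169/5 864/25]

x̄ = F·x = [-6, -3]
P̄ = F·P·Fᵀ + Q = [35 -30; -30 49]
y = z − H·x̄ = [15]
S = H·P̄·Hᵀ + R = [100]
K = P̄·Hᵀ·S⁻¹ = [1/10; 19/50]
x' = x̄ + K·y = [-9/2, 27/10]
P' = (I − K·H)·P̄ = [34 -169/5; -169/5 864/25]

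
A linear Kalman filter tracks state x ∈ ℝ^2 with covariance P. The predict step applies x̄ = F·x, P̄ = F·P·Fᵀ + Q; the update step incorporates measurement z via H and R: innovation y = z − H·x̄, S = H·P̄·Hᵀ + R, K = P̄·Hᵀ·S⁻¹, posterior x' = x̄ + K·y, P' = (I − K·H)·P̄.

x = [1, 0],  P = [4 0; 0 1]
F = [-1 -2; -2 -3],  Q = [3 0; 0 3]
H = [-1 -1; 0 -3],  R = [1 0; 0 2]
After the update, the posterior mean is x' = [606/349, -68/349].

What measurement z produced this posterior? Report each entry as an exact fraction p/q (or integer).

z = [-2, 1]

x̄ = F·x = [-1, -2]
P̄ = F·P·Fᵀ + Q = [11 14; 14 28]
S = H·P̄·Hᵀ + R = [68 126; 126 254]
K = P̄·Hᵀ·S⁻¹ = [-529/698 147/698; -21/349 -105/349]
x' − x̄ = [955/349, 630/349] = K·y
y = (KᵀK)⁻¹·Kᵀ·(x' − x̄) = [-5, -5]
z = y + H·x̄ = [-5, -5] + [3, 6] = [-2, 1]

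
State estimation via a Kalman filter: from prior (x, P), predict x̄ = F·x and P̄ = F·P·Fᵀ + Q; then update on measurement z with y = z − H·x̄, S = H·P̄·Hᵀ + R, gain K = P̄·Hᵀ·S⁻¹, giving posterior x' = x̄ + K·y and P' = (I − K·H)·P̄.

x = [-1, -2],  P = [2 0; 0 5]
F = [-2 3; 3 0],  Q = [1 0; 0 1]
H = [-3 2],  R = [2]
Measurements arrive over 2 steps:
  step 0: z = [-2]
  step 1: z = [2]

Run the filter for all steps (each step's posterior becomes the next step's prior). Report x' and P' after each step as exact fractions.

step 0: x̄ = F·x = [-4, -3]
step 0: P̄ = F·P·Fᵀ + Q = [54 -12; -12 19]
step 0: y = z − H·x̄ = [-8]
step 0: S = H·P̄·Hᵀ + R = [708]
step 0: K = P̄·Hᵀ·S⁻¹ = [-31/118; 37/354]
step 0: x' = x̄ + K·y = [-112/59, -679/177]
step 0: P' = (I − K·H)·P̄ = [303/59 439/59; 439/59 1994/177]
step 1: x̄ = F·x = [-455/59, -336/59]
step 1: P̄ = F·P·Fᵀ + Q = [1985/59 2133/59; 2133/59 2786/59]
step 1: y = z − H·x̄ = [-575/59]
step 1: S = H·P̄·Hᵀ + R = [3531/59]
step 1: K = P̄·Hᵀ·S⁻¹ = [-563/1177; -827/3531]
step 1: x' = x̄ + K·y = [-3590/1177, -12049/3531]
step 1: P' = (I − K·H)·P̄ = [23482/1177 34660/1177; 34660/1177 155143/3531]

step 0: x' = [-112/59, -679/177], P' = [303/59 439/59; 439/59 1994/177]
step 1: x' = [-3590/1177, -12049/3531], P' = [23482/1177 34660/1177; 34660/1177 155143/3531]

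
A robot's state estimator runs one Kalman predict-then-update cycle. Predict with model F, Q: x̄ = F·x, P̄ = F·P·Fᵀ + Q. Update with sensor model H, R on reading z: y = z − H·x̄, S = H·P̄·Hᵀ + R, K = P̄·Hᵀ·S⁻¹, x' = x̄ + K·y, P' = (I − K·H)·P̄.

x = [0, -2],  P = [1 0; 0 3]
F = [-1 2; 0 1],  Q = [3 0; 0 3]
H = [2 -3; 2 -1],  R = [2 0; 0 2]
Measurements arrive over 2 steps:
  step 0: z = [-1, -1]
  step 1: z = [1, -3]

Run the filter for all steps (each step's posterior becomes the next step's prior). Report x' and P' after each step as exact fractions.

step 0: x̄ = F·x = [-4, -2]
step 0: P̄ = F·P·Fᵀ + Q = [16 6; 6 6]
step 0: y = z − H·x̄ = [1, 5]
step 0: S = H·P̄·Hᵀ + R = [48 34; 34 48]
step 0: K = P̄·Hᵀ·S⁻¹ = [-53/287 193/287; -3/7 3/7]
step 0: x' = x̄ + K·y = [-236/287, -2/7]
step 0: P' = (I − K·H)·P̄ = [316/287 6/7; 6/7 6/7]
step 1: x̄ = F·x = [72/287, -2/7]
step 1: P̄ = F·P·Fᵀ + Q = [1177/287 6/7; 6/7 27/7]
step 1: y = z − H·x̄ = [-103/287, -1087/287]
step 1: S = H·P̄·Hᵀ + R = [12293/287 6061/287; 6061/287 5405/287]
step 1: K = P̄·Hᵀ·S⁻¹ = [-3521/25878 739/1362; -6715/17252 293/908]
step 1: x' = x̄ + K·y = [-22712/12939, -5901/4313]
step 1: P' = (I − K·H)·P̄ = [11411/12939 2927/4313; 2927/4313 6141/8626]

step 0: x' = [-236/287, -2/7], P' = [316/287 6/7; 6/7 6/7]
step 1: x' = [-22712/12939, -5901/4313], P' = [11411/12939 2927/4313; 2927/4313 6141/8626]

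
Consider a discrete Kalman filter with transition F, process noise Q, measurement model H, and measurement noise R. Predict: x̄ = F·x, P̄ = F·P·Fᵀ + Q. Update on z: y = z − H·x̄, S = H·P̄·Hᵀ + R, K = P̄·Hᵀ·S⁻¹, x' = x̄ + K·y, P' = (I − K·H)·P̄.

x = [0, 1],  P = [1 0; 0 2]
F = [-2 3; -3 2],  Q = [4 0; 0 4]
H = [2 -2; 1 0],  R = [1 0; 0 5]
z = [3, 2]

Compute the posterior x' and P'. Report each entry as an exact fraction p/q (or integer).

x̄ = F·x = [3, 2]
P̄ = F·P·Fᵀ + Q = [26 18; 18 21]
y = z − H·x̄ = [1, -1]
S = H·P̄·Hᵀ + R = [45 16; 16 31]
K = P̄·Hᵀ·S⁻¹ = [80/1139 914/1139; -474/1139 906/1139]
x' = x̄ + K·y = [2583/1139, 898/1139]
P' = (I − K·H)·P̄ = [4570/1139 4530/1139; 4530/1139 4767/1139]

x' = [2583/1139, 898/1139]
P' = [4570/1139 4530/1139; 4530/1139 4767/1139]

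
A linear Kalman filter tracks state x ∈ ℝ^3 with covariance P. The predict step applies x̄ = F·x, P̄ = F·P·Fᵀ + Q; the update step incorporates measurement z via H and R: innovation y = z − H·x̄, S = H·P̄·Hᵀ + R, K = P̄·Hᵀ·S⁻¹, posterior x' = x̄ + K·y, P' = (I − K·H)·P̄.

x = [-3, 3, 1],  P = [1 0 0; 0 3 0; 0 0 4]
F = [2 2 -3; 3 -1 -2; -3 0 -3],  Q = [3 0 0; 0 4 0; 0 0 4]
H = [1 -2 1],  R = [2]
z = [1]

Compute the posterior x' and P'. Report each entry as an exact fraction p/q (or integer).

x̄ = F·x = [-3, -14, 6]
P̄ = F·P·Fᵀ + Q = [55 24 30; 24 32 15; 30 15 49]
y = z − H·x̄ = [-30]
S = H·P̄·Hᵀ + R = [138]
K = P̄·Hᵀ·S⁻¹ = [37/138; -25/138; 49/138]
x' = x̄ + K·y = [-254/23, -197/23, -107/23]
P' = (I − K·H)·P̄ = [6221/138 4237/138 2327/138; 4237/138 3791/138 3295/138; 2327/138 3295/138 4361/138]

x' = [-254/23, -197/23, -107/23]
P' = [6221/138 4237/138 2327/138; 4237/138 3791/138 3295/138; 2327/138 3295/138 4361/138]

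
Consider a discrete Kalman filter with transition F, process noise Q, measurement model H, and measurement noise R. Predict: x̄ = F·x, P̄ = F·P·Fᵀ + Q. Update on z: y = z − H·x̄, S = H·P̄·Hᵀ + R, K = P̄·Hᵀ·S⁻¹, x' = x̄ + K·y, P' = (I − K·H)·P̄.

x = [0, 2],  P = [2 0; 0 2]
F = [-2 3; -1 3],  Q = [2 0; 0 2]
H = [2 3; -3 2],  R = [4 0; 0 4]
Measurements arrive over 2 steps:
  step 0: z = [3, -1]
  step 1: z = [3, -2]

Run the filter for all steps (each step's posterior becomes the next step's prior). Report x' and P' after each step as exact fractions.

step 0: x' = [4291/6231, 3847/6231], P' = [1828/6231 88/6231; 88/6231 1804/6231]
step 1: x' = [4702618/5505477, 2602135/5505477], P' = [1566332/5505477 76400/5505477; 76400/5505477 1546508/5505477]

step 0: x̄ = F·x = [6, 6]
step 0: P̄ = F·P·Fᵀ + Q = [28 22; 22 22]
step 0: y = z − H·x̄ = [-27, 5]
step 0: S = H·P̄·Hᵀ + R = [578 -146; -146 80]
step 0: K = P̄·Hᵀ·S⁻¹ = [980/6231 -1327/6231; 1397/6231 836/6231]
step 0: x' = x̄ + K·y = [4291/6231, 3847/6231]
step 0: P' = (I − K·H)·P̄ = [1828/6231 88/6231; 88/6231 1804/6231]
step 1: x̄ = F·x = [2959/6231, 7250/6231]
step 1: P̄ = F·P·Fᵀ + Q = [34954/6231 19100/6231; 19100/6231 29998/6231]
step 1: y = z − H·x̄ = [-8975/6231, -18085/6231]
step 1: S = H·P̄·Hᵀ + R = [663922/6231 -125236/6231; -125236/6231 230302/6231]
step 1: K = P̄·Hᵀ·S⁻¹ = [840466/5505477 -1136549/5505477; 1198081/5505477 715954/5505477]
step 1: x' = x̄ + K·y = [4702618/5505477, 2602135/5505477]
step 1: P' = (I − K·H)·P̄ = [1566332/5505477 76400/5505477; 76400/5505477 1546508/5505477]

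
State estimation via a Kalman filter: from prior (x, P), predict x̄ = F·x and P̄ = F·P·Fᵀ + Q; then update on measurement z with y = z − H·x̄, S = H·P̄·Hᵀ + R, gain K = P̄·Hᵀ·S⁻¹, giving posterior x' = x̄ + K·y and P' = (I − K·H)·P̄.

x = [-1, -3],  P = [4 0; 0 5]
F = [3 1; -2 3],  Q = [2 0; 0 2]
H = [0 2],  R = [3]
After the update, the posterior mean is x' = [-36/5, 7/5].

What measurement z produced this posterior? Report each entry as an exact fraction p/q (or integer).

x̄ = F·x = [-6, -7]
P̄ = F·P·Fᵀ + Q = [43 -9; -9 63]
S = H·P̄·Hᵀ + R = [255]
K = P̄·Hᵀ·S⁻¹ = [-6/85; 42/85]
x' − x̄ = [-6/5, 42/5] = K·y
y = (KᵀK)⁻¹·Kᵀ·(x' − x̄) = [17]
z = y + H·x̄ = [17] + [-14] = [3]

z = [3]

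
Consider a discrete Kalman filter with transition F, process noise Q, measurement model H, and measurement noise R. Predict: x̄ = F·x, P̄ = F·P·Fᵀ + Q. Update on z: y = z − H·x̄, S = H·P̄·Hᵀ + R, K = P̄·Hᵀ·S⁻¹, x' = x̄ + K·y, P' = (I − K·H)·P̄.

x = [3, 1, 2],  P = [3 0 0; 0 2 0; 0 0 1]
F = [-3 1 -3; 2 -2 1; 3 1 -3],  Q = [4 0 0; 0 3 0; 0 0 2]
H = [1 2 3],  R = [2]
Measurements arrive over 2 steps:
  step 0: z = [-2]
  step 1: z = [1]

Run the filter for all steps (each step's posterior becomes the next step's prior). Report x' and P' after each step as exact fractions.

step 0: x̄ = F·x = [-14, 6, 4]
step 0: P̄ = F·P·Fᵀ + Q = [42 -25 -16; -25 24 11; -16 11 40]
step 0: y = z − H·x̄ = [-12]
step 0: S = H·P̄·Hᵀ + R = [436]
step 0: K = P̄·Hᵀ·S⁻¹ = [-14/109; 14/109; 63/218]
step 0: x' = x̄ + K·y = [-1358/109, 486/109, 58/109]
step 0: P' = (I − K·H)·P̄ = [3794/109 -1941/109 20/109; -1941/109 1832/109 -565/109; 20/109 -565/109 391/109]
step 1: x̄ = F·x = [4386/109, -3630/109, -3762/109]
step 1: P̄ = F·P·Fᵀ + Q = [55329/109 -47264/109 -25405/109; -47264/109 41090/109 21676/109; -25405/109 21676/109 31099/109]
step 1: y = z − H·x̄ = [14269/109]
step 1: S = H·P̄·Hᵀ + R = [418424/109]
step 1: K = P̄·Hᵀ·S⁻¹ = [-299/1084; 12493/52303; 27811/104606]
step 1: x' = x̄ + K·y = [4477/1084, -106397/52303, 30343/104606]
step 1: P' = (I − K·H)·P̄ = [116825/542 -48970/271 13126/271; -48970/271 8261742/52303 -2349096/52303; 13126/271 -2349096/52303 730895/52303]

step 0: x' = [-1358/109, 486/109, 58/109], P' = [3794/109 -1941/109 20/109; -1941/109 1832/109 -565/109; 20/109 -565/109 391/109]
step 1: x' = [4477/1084, -106397/52303, 30343/104606], P' = [116825/542 -48970/271 13126/271; -48970/271 8261742/52303 -2349096/52303; 13126/271 -2349096/52303 730895/52303]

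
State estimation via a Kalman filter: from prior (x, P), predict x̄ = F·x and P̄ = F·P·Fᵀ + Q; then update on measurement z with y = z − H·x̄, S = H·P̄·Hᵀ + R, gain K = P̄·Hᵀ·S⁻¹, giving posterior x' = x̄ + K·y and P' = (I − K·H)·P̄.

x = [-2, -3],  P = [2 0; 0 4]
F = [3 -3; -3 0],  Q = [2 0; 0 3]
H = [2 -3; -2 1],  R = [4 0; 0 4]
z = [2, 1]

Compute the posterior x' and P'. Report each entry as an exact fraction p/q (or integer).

x' = [392/2179, -741/4358]
P' = [4372/2179 3372/2179; 3372/2179 3450/2179]

x̄ = F·x = [3, 6]
P̄ = F·P·Fᵀ + Q = [56 -18; -18 21]
y = z − H·x̄ = [14, 1]
S = H·P̄·Hᵀ + R = [633 -431; -431 321]
K = P̄·Hᵀ·S⁻¹ = [-343/2179 -1343/2179; -1803/4358 -1647/4358]
x' = x̄ + K·y = [392/2179, -741/4358]
P' = (I − K·H)·P̄ = [4372/2179 3372/2179; 3372/2179 3450/2179]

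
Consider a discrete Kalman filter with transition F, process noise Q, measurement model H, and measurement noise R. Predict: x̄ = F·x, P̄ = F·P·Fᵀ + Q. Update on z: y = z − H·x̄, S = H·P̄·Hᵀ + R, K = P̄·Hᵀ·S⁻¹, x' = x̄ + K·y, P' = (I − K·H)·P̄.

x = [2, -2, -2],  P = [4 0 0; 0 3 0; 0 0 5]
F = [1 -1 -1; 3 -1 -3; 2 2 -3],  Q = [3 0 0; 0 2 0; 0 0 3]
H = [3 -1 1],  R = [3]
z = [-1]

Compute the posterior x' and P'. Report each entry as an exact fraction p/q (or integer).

x̄ = F·x = [6, 14, 6]
P̄ = F·P·Fᵀ + Q = [15 30 17; 30 86 63; 17 63 76]
y = z − H·x̄ = [-11]
S = H·P̄·Hᵀ + R = [96]
K = P̄·Hᵀ·S⁻¹ = [1/3; 67/96; 2/3]
x' = x̄ + K·y = [7/3, 607/96, -4/3]
P' = (I − K·H)·P̄ = [13/3 23/3 -13/3; 23/3 3767/96 55/3; -13/3 55/3 100/3]

x' = [7/3, 607/96, -4/3]
P' = [13/3 23/3 -13/3; 23/3 3767/96 55/3; -13/3 55/3 100/3]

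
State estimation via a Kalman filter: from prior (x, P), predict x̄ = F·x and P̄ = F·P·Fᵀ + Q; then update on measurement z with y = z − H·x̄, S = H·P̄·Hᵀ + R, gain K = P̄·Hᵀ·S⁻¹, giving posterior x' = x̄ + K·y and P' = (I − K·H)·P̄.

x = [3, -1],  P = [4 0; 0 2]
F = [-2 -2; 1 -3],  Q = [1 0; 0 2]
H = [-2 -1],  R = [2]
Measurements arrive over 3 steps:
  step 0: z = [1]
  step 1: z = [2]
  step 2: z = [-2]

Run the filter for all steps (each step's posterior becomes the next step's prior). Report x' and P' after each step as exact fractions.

step 0: x̄ = F·x = [-4, 6]
step 0: P̄ = F·P·Fᵀ + Q = [25 4; 4 24]
step 0: y = z − H·x̄ = [-1]
step 0: S = H·P̄·Hᵀ + R = [142]
step 0: K = P̄·Hᵀ·S⁻¹ = [-27/71; -16/71]
step 0: x' = x̄ + K·y = [-257/71, 442/71]
step 0: P' = (I − K·H)·P̄ = [317/71 -580/71; -580/71 1192/71]
step 1: x̄ = F·x = [-370/71, -1583/71]
step 1: P̄ = F·P·Fᵀ + Q = [1467/71 4198/71; 4198/71 14667/71]
step 1: y = z − H·x̄ = [-2181/71]
step 1: S = H·P̄·Hᵀ + R = [37469/71]
step 1: K = P̄·Hᵀ·S⁻¹ = [-7132/37469; -23063/37469]
step 1: x' = x̄ + K·y = [23822/37469, -126944/37469]
step 1: P' = (I − K·H)·P̄ = [57769/37469 -101274/37469; -101274/37469 248674/37469]
step 2: x̄ = F·x = [206244/37469, 404654/37469]
step 2: P̄ = F·P·Fᵀ + Q = [453049/37469 971410/37469; 971410/37469 2978417/37469]
step 2: y = z − H·x̄ = [742204/37469]
step 2: S = H·P̄·Hᵀ + R = [8751191/37469]
step 2: K = P̄·Hᵀ·S⁻¹ = [-1877508/8751191; -4921237/8751191]
step 2: x' = x̄ + K·y = [10979388/8751191, -2971986/8751191]
step 2: P' = (I − K·H)·P̄ = [11734555/8751191 -19714094/8751191; -19714094/8751191 49270662/8751191]

step 0: x' = [-257/71, 442/71], P' = [317/71 -580/71; -580/71 1192/71]
step 1: x' = [23822/37469, -126944/37469], P' = [57769/37469 -101274/37469; -101274/37469 248674/37469]
step 2: x' = [10979388/8751191, -2971986/8751191], P' = [11734555/8751191 -19714094/8751191; -19714094/8751191 49270662/8751191]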